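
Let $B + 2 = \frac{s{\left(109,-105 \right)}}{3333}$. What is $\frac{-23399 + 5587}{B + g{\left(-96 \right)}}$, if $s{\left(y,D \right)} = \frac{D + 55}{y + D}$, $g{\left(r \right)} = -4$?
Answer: $\frac{118734792}{40021} \approx 2966.8$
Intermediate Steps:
$s{\left(y,D \right)} = \frac{55 + D}{D + y}$
$B = - \frac{13357}{6666}$ ($B = -2 + \frac{\frac{1}{-105 + 109} \left(55 - 105\right)}{3333} = -2 + \frac{1}{4} \left(-50\right) \frac{1}{3333} = -2 - \frac{25}{6666} = - \frac{13357}{6666} \approx -2.0037$)
$\frac{-23399 + 5587}{B + g{\left(-96 \right)}} = \frac{-23399 + 5587}{- \frac{13357}{6666} - 4} = - \frac{17812}{- \frac{40021}{6666}} = \left(-17812\right) \left(- \frac{6666}{40021}\right) = \frac{118734792}{40021}$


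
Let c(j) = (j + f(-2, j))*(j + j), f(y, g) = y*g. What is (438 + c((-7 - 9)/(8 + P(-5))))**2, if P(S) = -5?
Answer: 11764900/81 ≈ 1.4525e+5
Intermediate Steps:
f(y, g) = g*y
c(j) = -2*j**2 (c(j) = (j + j*(-2))*(j + j) = (j - 2*j)*(2*j) = (-j)*(2*j) = -2*j**2)
(438 + c((-7 - 9)/(8 + P(-5))))**2 = (438 - 2*(-7 - 9)**2/(8 - 5)**2)**2 = (438 - 2*(-16/3)**2)**2 = (438 - 2*256/9)**2 = (438 - 512/9)**2 = (3430/9)**2 = 11764900/81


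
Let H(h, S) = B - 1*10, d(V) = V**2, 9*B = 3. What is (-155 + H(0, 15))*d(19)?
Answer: -178334/3 ≈ -59445.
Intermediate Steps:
B = 1/3 (B = (1/9)*3 = 1/3 ≈ 0.33333)
H(h, S) = -29/3 (H(h, S) = 1/3 - 1*10 = 1/3 - 10 = -29/3)
(-155 + H(0, 15))*d(19) = (-155 - 29/3)*19**2 = -494/3*361 = -178334/3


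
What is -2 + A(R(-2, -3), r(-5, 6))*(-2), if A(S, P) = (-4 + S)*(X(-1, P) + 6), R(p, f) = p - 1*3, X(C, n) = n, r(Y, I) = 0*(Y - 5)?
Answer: 106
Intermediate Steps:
r(Y, I) = 0 (r(Y, I) = 0*(-5 + Y) = 0)
R(p, f) = -3 + p (R(p, f) = p - 3 = -3 + p)
A(S, P) = (-4 + S)*(6 + P) (A(S, P) = (-4 + S)*(P + 6) = (-4 + S)*(6 + P))
-2 + A(R(-2, -3), r(-5, 6))*(-2) = -2 + (-24 - 4*0 + 6*(-3 - 2) + 0*(-3 - 2))*(-2) = -2 + (-24 + 0 + 6*(-5) + 0*(-5))*(-2) = -2 + (-24 + 0 - 30 + 0)*(-2) = -2 - 54*(-2) = -2 + 108 = 106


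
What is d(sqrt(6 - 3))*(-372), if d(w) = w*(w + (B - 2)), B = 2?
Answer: -1116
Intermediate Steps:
d(w) = w**2 (d(w) = w*(w + (2 - 2)) = w*(w + 0) = w*w = w**2)
d(sqrt(6 - 3))*(-372) = (sqrt(6 - 3))**2*(-372) = (sqrt(3))**2*(-372) = 3*(-372) = -1116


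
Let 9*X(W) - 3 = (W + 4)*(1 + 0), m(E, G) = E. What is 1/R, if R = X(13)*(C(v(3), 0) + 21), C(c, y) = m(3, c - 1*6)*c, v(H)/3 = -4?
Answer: -3/100 ≈ -0.030000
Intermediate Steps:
v(H) = -12 (v(H) = 3*(-4) = -12)
X(W) = 7/9 + W/9 (X(W) = ⅓ + ((W + 4)*(1 + 0))/9 = ⅓ + ((4 + W)*1)/9 = ⅓ + (4 + W)/9 = ⅓ + (4/9 + W/9) = 7/9 + W/9)
C(c, y) = 3*c
R = -100/3 (R = (7/9 + (⅑)*13)*(3*(-12) + 21) = (7/9 + 13/9)*(-36 + 21) = (20/9)*(-15) = -100/3 ≈ -33.333)
1/R = 1/(-100/3) = -3/100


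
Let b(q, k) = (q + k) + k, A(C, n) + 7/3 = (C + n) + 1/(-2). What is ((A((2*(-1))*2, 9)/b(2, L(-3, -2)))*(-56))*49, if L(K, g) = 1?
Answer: -4459/3 ≈ -1486.3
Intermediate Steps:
A(C, n) = -17/6 + C + n (A(C, n) = -7/3 + ((C + n) + 1/(-2)) = -7/3 + ((C + n) - ½) = -7/3 + (-½ + C + n) = -17/6 + C + n)
b(q, k) = q + 2*k (b(q, k) = (k + q) + k = q + 2*k)
((A((2*(-1))*2, 9)/b(2, L(-3, -2)))*(-56))*49 = (((-17/6 + (2*(-1))*2 + 9)/(2 + 2*1))*(-56))*49 = (((-17/6 - 2*2 + 9)/(2 + 2))*(-56))*49 = (((-17/6 - 4 + 9)/4)*(-56))*49 = (((13/6)*(¼))*(-56))*49 = ((13/24)*(-56))*49 = -91/3*49 = -4459/3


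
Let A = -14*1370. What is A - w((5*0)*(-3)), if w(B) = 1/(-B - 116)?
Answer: -2224879/116 ≈ -19180.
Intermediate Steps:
w(B) = 1/(-116 - B)
A = -19180
A - w((5*0)*(-3)) = -19180 - (-1)/(116 + (5*0)*(-3)) = -19180 - (-1)/(116 + 0*(-3)) = -19180 - (-1)/(116 + 0) = -19180 - (-1)/116 = -19180 - 1*(-1/116) = -19180 + 1/116 = -2224879/116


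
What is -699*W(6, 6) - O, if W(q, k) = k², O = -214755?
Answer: 189591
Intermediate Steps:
-699*W(6, 6) - O = -699*6² - 1*(-214755) = -699*36 + 214755 = -25164 + 214755 = 189591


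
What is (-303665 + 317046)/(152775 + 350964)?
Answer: 13381/503739 ≈ 0.026563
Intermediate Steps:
(-303665 + 317046)/(152775 + 350964) = 13381/503739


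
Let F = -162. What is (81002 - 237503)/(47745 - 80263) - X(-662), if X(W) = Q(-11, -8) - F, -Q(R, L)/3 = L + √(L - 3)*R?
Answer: -5891847/32518 - 33*I*√11 ≈ -181.19 - 109.45*I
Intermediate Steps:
Q(R, L) = -3*L - 3*R*√(-3 + L) (Q(R, L) = -3*(L + √(L - 3)*R) = -3*(L + √(-3 + L)*R) = -3*(L + R*√(-3 + L)) = -3*L - 3*R*√(-3 + L))
X(W) = 186 + 33*I*√11 (X(W) = (-3*(-8) - 3*(-11)*√(-3 - 8)) - 1*(-162) = (24 - 3*(-11)*√(-11)) + 162 = (24 - 3*(-11)*I*√11) + 162 = (24 + 33*I*√11) + 162 = 186 + 33*I*√11)
(81002 - 237503)/(47745 - 80263) - X(-662) = (81002 - 237503)/(47745 - 80263) - (186 + 33*I*√11) = -156501/(-32518) + (-186 - 33*I*√11) = -156501*(-1/32518) + (-186 - 33*I*√11) = 156501/32518 + (-186 - 33*I*√11) = -5891847/32518 - 33*I*√11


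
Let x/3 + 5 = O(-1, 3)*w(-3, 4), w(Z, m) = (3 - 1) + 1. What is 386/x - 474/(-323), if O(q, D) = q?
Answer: -56651/3876 ≈ -14.616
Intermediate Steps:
w(Z, m) = 3 (w(Z, m) = 2 + 1 = 3)
x = -24 (x = -15 + 3*(-1*3) = -15 + 3*(-3) = -15 - 9 = -24)
386/x - 474/(-323) = 386/(-24) - 474/(-323) = 386*(-1/24) - 474*(-1/323) = -193/12 + 474/323 = -56651/3876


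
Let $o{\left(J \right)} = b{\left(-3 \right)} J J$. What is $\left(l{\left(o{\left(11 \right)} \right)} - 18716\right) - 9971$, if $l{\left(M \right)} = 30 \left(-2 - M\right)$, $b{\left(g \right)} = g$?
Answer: $-17857$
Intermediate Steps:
$o{\left(J \right)} = - 3 J^{2}$ ($o{\left(J \right)} = - 3 J J = - 3 J^{2}$)
$l{\left(M \right)} = -60 - 30 M$
$\left(l{\left(o{\left(11 \right)} \right)} - 18716\right) - 9971 = \left(\left(-60 - 30 \left(- 3 \cdot 11^{2}\right)\right) - 18716\right) - 9971 = \left(\left(-60 - 30 \left(\left(-3\right) 121\right)\right) - 18716\right) - 9971 = \left(\left(-60 - -10890\right) - 18716\right) - 9971 = \left(\left(-60 + 10890\right) - 18716\right) - 9971 = \left(10830 - 18716\right) - 9971 = -7886 - 9971 = -17857$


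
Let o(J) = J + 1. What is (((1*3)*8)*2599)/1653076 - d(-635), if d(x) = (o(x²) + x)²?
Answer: -66982438374109995/413269 ≈ -1.6208e+11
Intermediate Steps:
o(J) = 1 + J
d(x) = (1 + x + x²)² (d(x) = ((1 + x²) + x)² = (1 + x + x²)²)
(((1*3)*8)*2599)/1653076 - d(-635) = (((1*3)*8)*2599)/1653076 - (1 - 635 + (-635)²)² = ((3*8)*2599)*(1/1653076) - (1 - 635 + 403225)² = (24*2599)*(1/1653076) - 1*402591² = 62376*(1/1653076) - 1*162079513281 = 15594/413269 - 162079513281 = -66982438374109995/413269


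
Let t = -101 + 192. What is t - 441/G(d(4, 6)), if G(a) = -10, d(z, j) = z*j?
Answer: 1351/10 ≈ 135.10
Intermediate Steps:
d(z, j) = j*z
t = 91
t - 441/G(d(4, 6)) = 91 - 441/(-10) = 91 - 441*(-1)/10 = 91 - 1*(-441/10) = 91 + 441/10 = 1351/10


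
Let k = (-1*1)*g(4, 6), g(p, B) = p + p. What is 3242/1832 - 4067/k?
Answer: 934585/1832 ≈ 510.14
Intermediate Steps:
g(p, B) = 2*p
k = -8 (k = (-1*1)*(2*4) = -1*8 = -8)
3242/1832 - 4067/k = 3242/1832 - 4067/(-8) = 3242*(1/1832) - 4067*(-⅛) = 1621/916 + 4067/8 = 934585/1832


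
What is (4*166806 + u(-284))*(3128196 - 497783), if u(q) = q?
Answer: 1754327646220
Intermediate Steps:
(4*166806 + u(-284))*(3128196 - 497783) = (4*166806 - 284)*(3128196 - 497783) = (667224 - 284)*2630413 = 666940*2630413 = 1754327646220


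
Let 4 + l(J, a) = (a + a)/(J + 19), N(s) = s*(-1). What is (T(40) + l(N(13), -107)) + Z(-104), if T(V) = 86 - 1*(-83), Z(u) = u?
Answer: 76/3 ≈ 25.333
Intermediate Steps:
N(s) = -s
T(V) = 169 (T(V) = 86 + 83 = 169)
l(J, a) = -4 + 2*a/(19 + J) (l(J, a) = -4 + (a + a)/(J + 19) = -4 + (2*a)/(19 + J) = -4 + 2*a/(19 + J))
(T(40) + l(N(13), -107)) + Z(-104) = (169 + 2*(-38 - 107 - (-2)*13)/(19 - 1*13)) - 104 = (169 + 2*(-38 - 107 - 2*(-13))/(19 - 13)) - 104 = (169 + 2*(-38 - 107 + 26)/6) - 104 = (169 + 2*(⅙)*(-119)) - 104 = (169 - 119/3) - 104 = 388/3 - 104 = 76/3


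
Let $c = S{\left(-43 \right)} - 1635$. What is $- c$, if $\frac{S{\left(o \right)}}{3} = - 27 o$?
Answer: $-1848$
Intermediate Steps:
$S{\left(o \right)} = - 81 o$ ($S{\left(o \right)} = 3 \left(- 27 o\right) = - 81 o$)
$c = 1848$ ($c = \left(-81\right) \left(-43\right) - 1635 = 3483 - 1635 = 1848$)
$- c = \left(-1\right) 1848 = -1848$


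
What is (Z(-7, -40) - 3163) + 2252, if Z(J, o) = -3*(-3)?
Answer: -902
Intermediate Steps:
Z(J, o) = 9
(Z(-7, -40) - 3163) + 2252 = (9 - 3163) + 2252 = -3154 + 2252 = -902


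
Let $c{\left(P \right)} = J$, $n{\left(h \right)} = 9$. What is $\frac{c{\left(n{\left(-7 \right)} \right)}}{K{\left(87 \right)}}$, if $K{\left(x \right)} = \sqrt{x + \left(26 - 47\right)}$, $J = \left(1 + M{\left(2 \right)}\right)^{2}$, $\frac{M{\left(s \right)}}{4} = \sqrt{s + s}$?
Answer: $\frac{27 \sqrt{66}}{22} \approx 9.9704$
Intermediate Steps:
$M{\left(s \right)} = 4 \sqrt{2} \sqrt{s}$ ($M{\left(s \right)} = 4 \sqrt{s + s} = 4 \sqrt{2 s} = 4 \sqrt{2} \sqrt{s}$)
$J = 81$ ($J = \left(1 + 4 \sqrt{2} \sqrt{2}\right)^{2} = \left(1 + 8\right)^{2} = 9^{2} = 81$)
$c{\left(P \right)} = 81$
$K{\left(x \right)} = \sqrt{-21 + x}$ ($K{\left(x \right)} = \sqrt{x - 21} = \sqrt{-21 + x}$)
$\frac{c{\left(n{\left(-7 \right)} \right)}}{K{\left(87 \right)}} = \frac{81}{\sqrt{-21 + 87}} = \frac{81}{\sqrt{66}} = 81 \frac{\sqrt{66}}{66} = \frac{27 \sqrt{66}}{22}$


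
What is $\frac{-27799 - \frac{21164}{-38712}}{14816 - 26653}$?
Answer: $\frac{269033431}{114558486} \approx 2.3484$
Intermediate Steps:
$\frac{-27799 - \frac{21164}{-38712}}{14816 - 26653} = \frac{-27799 - - \frac{5291}{9678}}{-11837} = \left(-27799 + \frac{5291}{9678}\right) \left(- \frac{1}{11837}\right) = \left(- \frac{269033431}{9678}\right) \left(- \frac{1}{11837}\right) = \frac{269033431}{114558486}$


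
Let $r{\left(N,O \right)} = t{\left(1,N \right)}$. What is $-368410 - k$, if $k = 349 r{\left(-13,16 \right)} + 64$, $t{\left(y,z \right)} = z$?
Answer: $-363937$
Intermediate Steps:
$r{\left(N,O \right)} = N$
$k = -4473$ ($k = 349 \left(-13\right) + 64 = -4537 + 64 = -4473$)
$-368410 - k = -368410 - -4473 = -368410 + 4473 = -363937$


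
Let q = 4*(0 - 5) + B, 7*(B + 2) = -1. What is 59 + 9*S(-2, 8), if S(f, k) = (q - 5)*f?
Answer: 3833/7 ≈ 547.57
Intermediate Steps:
B = -15/7 (B = -2 + (⅐)*(-1) = -2 - ⅐ = -15/7 ≈ -2.1429)
q = -155/7 (q = 4*(0 - 5) - 15/7 = 4*(-5) - 15/7 = -20 - 15/7 = -155/7 ≈ -22.143)
S(f, k) = -190*f/7 (S(f, k) = (-155/7 - 5)*f = -190*f/7)
59 + 9*S(-2, 8) = 59 + 9*(-190/7*(-2)) = 59 + 9*(380/7) = 59 + 3420/7 = 3833/7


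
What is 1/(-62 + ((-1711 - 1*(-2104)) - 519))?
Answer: -1/188 ≈ -0.0053191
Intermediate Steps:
1/(-62 + ((-1711 - 1*(-2104)) - 519)) = 1/(-62 + ((-1711 + 2104) - 519)) = 1/(-62 + (393 - 519)) = 1/(-62 - 126) = 1/(-188) = -1/188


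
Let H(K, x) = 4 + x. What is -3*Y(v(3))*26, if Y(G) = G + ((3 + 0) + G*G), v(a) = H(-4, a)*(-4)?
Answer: -59202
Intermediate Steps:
v(a) = -16 - 4*a (v(a) = (4 + a)*(-4) = -16 - 4*a)
Y(G) = 3 + G + G**2 (Y(G) = G + (3 + G**2) = 3 + G + G**2)
-3*Y(v(3))*26 = -3*(3 + (-16 - 4*3) + (-16 - 4*3)**2)*26 = -3*(3 + (-16 - 12) + (-16 - 12)**2)*26 = -3*(3 - 28 + (-28)**2)*26 = -3*(3 - 28 + 784)*26 = -3*759*26 = -2277*26 = -59202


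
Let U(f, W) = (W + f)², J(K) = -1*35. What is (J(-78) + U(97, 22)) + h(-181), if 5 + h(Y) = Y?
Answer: 13940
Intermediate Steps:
J(K) = -35
h(Y) = -5 + Y
(J(-78) + U(97, 22)) + h(-181) = (-35 + (22 + 97)²) + (-5 - 181) = (-35 + 119²) - 186 = (-35 + 14161) - 186 = 14126 - 186 = 13940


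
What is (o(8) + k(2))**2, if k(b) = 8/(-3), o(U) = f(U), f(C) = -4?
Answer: 400/9 ≈ 44.444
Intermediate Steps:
o(U) = -4
k(b) = -8/3 (k(b) = 8*(-1/3) = -8/3)
(o(8) + k(2))**2 = (-4 - 8/3)**2 = (-20/3)**2 = 400/9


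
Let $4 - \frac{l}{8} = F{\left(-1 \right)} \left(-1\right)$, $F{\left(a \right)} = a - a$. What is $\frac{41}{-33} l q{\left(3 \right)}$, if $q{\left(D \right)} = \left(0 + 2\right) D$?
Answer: $- \frac{2624}{11} \approx -238.55$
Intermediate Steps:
$F{\left(a \right)} = 0$
$q{\left(D \right)} = 2 D$
$l = 32$ ($l = 32 - 8 \cdot 0 \left(-1\right) = 32 - 0 = 32 + 0 = 32$)
$\frac{41}{-33} l q{\left(3 \right)} = \frac{41}{-33} \cdot 32 \cdot 2 \cdot 3 = 41 \left(- \frac{1}{33}\right) 32 \cdot 6 = \left(- \frac{41}{33}\right) 32 \cdot 6 = \left(- \frac{1312}{33}\right) 6 = - \frac{2624}{11}$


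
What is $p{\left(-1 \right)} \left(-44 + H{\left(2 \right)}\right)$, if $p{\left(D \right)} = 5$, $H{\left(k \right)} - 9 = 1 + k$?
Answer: $-160$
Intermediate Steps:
$H{\left(k \right)} = 10 + k$ ($H{\left(k \right)} = 9 + \left(1 + k\right) = 10 + k$)
$p{\left(-1 \right)} \left(-44 + H{\left(2 \right)}\right) = 5 \left(-44 + \left(10 + 2\right)\right) = 5 \left(-44 + 12\right) = 5 \left(-32\right) = -160$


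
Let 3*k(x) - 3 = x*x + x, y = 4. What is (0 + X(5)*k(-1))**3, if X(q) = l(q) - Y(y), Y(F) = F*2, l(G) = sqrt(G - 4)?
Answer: -343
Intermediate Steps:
k(x) = 1 + x/3 + x**2/3 (k(x) = 1 + (x*x + x)/3 = 1 + (x**2 + x)/3 = 1 + (x + x**2)/3 = 1 + (x/3 + x**2/3) = 1 + x/3 + x**2/3)
l(G) = sqrt(-4 + G)
Y(F) = 2*F
X(q) = -8 + sqrt(-4 + q) (X(q) = sqrt(-4 + q) - 2*4 = sqrt(-4 + q) - 1*8 = sqrt(-4 + q) - 8 = -8 + sqrt(-4 + q))
(0 + X(5)*k(-1))**3 = (0 + (-8 + sqrt(-4 + 5))*(1 + (1/3)*(-1) + (1/3)*(-1)**2))**3 = (0 + (-8 + sqrt(1))*(1 - 1/3 + (1/3)*1))**3 = (0 + (-8 + 1)*(1 - 1/3 + 1/3))**3 = (0 - 7*1)**3 = (0 - 7)**3 = (-7)**3 = -343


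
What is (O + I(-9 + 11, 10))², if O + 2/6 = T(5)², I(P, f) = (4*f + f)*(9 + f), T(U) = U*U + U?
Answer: 30791401/9 ≈ 3.4213e+6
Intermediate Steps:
T(U) = U + U² (T(U) = U² + U = U + U²)
I(P, f) = 5*f*(9 + f) (I(P, f) = (5*f)*(9 + f) = 5*f*(9 + f))
O = 2699/3 (O = -⅓ + (5*(1 + 5))² = -⅓ + (5*6)² = -⅓ + 30² = -⅓ + 900 = 2699/3 ≈ 899.67)
(O + I(-9 + 11, 10))² = (2699/3 + 5*10*(9 + 10))² = (2699/3 + 5*10*19)² = (2699/3 + 950)² = (5549/3)² = 30791401/9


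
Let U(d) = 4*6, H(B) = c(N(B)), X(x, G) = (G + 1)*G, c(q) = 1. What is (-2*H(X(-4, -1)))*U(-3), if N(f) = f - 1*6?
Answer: -48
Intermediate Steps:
N(f) = -6 + f (N(f) = f - 6 = -6 + f)
X(x, G) = G*(1 + G) (X(x, G) = (1 + G)*G = G*(1 + G))
H(B) = 1
U(d) = 24
(-2*H(X(-4, -1)))*U(-3) = -2*1*24 = -2*24 = -48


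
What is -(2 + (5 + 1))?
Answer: -8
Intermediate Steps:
-(2 + (5 + 1)) = -(2 + 6) = -1*8 = -8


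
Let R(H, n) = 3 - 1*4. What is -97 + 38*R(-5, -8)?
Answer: -135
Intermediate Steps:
R(H, n) = -1 (R(H, n) = 3 - 4 = -1)
-97 + 38*R(-5, -8) = -97 + 38*(-1) = -97 - 38 = -135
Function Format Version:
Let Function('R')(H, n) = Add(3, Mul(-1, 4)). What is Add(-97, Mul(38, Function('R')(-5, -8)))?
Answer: -135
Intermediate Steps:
Function('R')(H, n) = -1 (Function('R')(H, n) = Add(3, -4) = -1)
Add(-97, Mul(38, Function('R')(-5, -8))) = Add(-97, Mul(38, -1)) = Add(-97, -38) = -135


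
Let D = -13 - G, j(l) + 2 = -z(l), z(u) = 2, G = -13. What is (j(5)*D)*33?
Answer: 0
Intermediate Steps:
j(l) = -4 (j(l) = -2 - 1*2 = -2 - 2 = -4)
D = 0 (D = -13 - 1*(-13) = -13 + 13 = 0)
(j(5)*D)*33 = -4*0*33 = 0*33 = 0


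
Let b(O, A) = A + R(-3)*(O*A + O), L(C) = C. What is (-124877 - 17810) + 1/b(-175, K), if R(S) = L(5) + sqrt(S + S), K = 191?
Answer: 32*(-149821350*sqrt(6) + 748255087*I)/(-167809*I + 33600*sqrt(6)) ≈ -1.4269e+5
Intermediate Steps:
R(S) = 5 + sqrt(2)*sqrt(S) (R(S) = 5 + sqrt(S + S) = 5 + sqrt(2*S) = 5 + sqrt(2)*sqrt(S))
b(O, A) = A + (5 + I*sqrt(6))*(O + A*O) (b(O, A) = A + (5 + sqrt(2)*sqrt(-3))*(O*A + O) = A + (5 + sqrt(2)*(I*sqrt(3)))*(A*O + O) = A + (5 + I*sqrt(6))*(O + A*O))
(-124877 - 17810) + 1/b(-175, K) = (-124877 - 17810) + 1/(191 - 175*(5 + I*sqrt(6)) + 191*(-175)*(5 + I*sqrt(6))) = -142687 + 1/(191 + (-875 - 175*I*sqrt(6)) + (-167125 - 33425*I*sqrt(6))) = -142687 + 1/(-167809 - 33600*I*sqrt(6))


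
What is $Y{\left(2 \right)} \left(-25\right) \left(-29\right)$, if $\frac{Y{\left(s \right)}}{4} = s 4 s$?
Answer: $46400$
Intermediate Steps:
$Y{\left(s \right)} = 16 s^{2}$ ($Y{\left(s \right)} = 4 s 4 s = 4 \cdot 4 s s = 4 \cdot 4 s^{2} = 16 s^{2}$)
$Y{\left(2 \right)} \left(-25\right) \left(-29\right) = 16 \cdot 2^{2} \left(-25\right) \left(-29\right) = 16 \cdot 4 \left(-25\right) \left(-29\right) = 64 \left(-25\right) \left(-29\right) = \left(-1600\right) \left(-29\right) = 46400$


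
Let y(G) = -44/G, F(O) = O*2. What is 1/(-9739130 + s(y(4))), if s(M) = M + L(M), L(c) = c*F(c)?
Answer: -1/9738899 ≈ -1.0268e-7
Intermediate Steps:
F(O) = 2*O
L(c) = 2*c² (L(c) = c*(2*c) = 2*c²)
s(M) = M + 2*M²
1/(-9739130 + s(y(4))) = 1/(-9739130 + (-44/4)*(1 + 2*(-44/4))) = 1/(-9739130 + (-44*¼)*(1 + 2*(-44*¼))) = 1/(-9739130 - 11*(1 + 2*(-11))) = 1/(-9739130 - 11*(1 - 22)) = 1/(-9739130 - 11*(-21)) = 1/(-9739130 + 231) = 1/(-9738899) = -1/9738899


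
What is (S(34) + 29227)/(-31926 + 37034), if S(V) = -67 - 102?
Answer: 14529/2554 ≈ 5.6887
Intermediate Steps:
S(V) = -169
(S(34) + 29227)/(-31926 + 37034) = (-169 + 29227)/(-31926 + 37034) = 29058/5108 = 29058*(1/5108) = 14529/2554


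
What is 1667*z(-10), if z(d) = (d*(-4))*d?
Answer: -666800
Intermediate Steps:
z(d) = -4*d**2 (z(d) = (-4*d)*d = -4*d**2)
1667*z(-10) = 1667*(-4*(-10)**2) = 1667*(-4*100) = 1667*(-400) = -666800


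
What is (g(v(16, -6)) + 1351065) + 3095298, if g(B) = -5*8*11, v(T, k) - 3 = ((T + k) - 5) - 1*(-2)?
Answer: 4445923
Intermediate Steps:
v(T, k) = T + k (v(T, k) = 3 + (((T + k) - 5) - 1*(-2)) = 3 + ((-5 + T + k) + 2) = 3 + (-3 + T + k) = T + k)
g(B) = -440 (g(B) = -40*11 = -440)
(g(v(16, -6)) + 1351065) + 3095298 = (-440 + 1351065) + 3095298 = 1350625 + 3095298 = 4445923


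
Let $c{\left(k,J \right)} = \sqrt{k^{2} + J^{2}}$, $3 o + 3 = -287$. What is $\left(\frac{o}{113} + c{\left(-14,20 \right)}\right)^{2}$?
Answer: $\frac{68577016}{114921} - \frac{1160 \sqrt{149}}{339} \approx 554.96$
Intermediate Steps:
$o = - \frac{290}{3}$ ($o = -1 + \frac{1}{3} \left(-287\right) = -1 - \frac{287}{3} = - \frac{290}{3} \approx -96.667$)
$c{\left(k,J \right)} = \sqrt{J^{2} + k^{2}}$
$\left(\frac{o}{113} + c{\left(-14,20 \right)}\right)^{2} = \left(- \frac{290}{3 \cdot 113} + \sqrt{20^{2} + \left(-14\right)^{2}}\right)^{2} = \left(\left(- \frac{290}{3}\right) \frac{1}{113} + \sqrt{400 + 196}\right)^{2} = \left(- \frac{290}{339} + \sqrt{596}\right)^{2} = \left(- \frac{290}{339} + 2 \sqrt{149}\right)^{2}$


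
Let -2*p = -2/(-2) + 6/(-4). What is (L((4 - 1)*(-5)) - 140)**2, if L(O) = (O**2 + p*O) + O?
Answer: 70225/16 ≈ 4389.1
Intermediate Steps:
p = 1/4 (p = -(-2/(-2) + 6/(-4))/2 = -(-2*(-1/2) + 6*(-1/4))/2 = -(1 - 3/2)/2 = -1/2*(-1/2) = 1/4 ≈ 0.25000)
L(O) = O**2 + 5*O/4 (L(O) = (O**2 + O/4) + O = O**2 + 5*O/4)
(L((4 - 1)*(-5)) - 140)**2 = (((4 - 1)*(-5))*(5 + 4*((4 - 1)*(-5)))/4 - 140)**2 = ((3*(-5))*(5 + 4*(3*(-5)))/4 - 140)**2 = ((1/4)*(-15)*(5 + 4*(-15)) - 140)**2 = ((1/4)*(-15)*(5 - 60) - 140)**2 = ((1/4)*(-15)*(-55) - 140)**2 = (825/4 - 140)**2 = (265/4)**2 = 70225/16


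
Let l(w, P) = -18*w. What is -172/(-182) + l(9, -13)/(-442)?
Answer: 2029/1547 ≈ 1.3116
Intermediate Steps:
-172/(-182) + l(9, -13)/(-442) = -172/(-182) - 18*9/(-442) = -172*(-1/182) - 162*(-1/442) = 86/91 + 81/221 = 2029/1547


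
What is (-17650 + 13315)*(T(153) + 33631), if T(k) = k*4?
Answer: -148443405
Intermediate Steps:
T(k) = 4*k
(-17650 + 13315)*(T(153) + 33631) = (-17650 + 13315)*(4*153 + 33631) = -4335*(612 + 33631) = -4335*34243 = -148443405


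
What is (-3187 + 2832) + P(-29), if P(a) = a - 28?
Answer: -412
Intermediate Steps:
P(a) = -28 + a
(-3187 + 2832) + P(-29) = (-3187 + 2832) + (-28 - 29) = -355 - 57 = -412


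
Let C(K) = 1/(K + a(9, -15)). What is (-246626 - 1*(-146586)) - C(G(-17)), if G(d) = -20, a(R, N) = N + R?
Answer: -2601039/26 ≈ -1.0004e+5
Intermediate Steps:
C(K) = 1/(-6 + K) (C(K) = 1/(K + (-15 + 9)) = 1/(K - 6) = 1/(-6 + K))
(-246626 - 1*(-146586)) - C(G(-17)) = (-246626 - 1*(-146586)) - 1/(-6 - 20) = (-246626 + 146586) - 1/(-26) = -100040 - 1*(-1/26) = -100040 + 1/26 = -2601039/26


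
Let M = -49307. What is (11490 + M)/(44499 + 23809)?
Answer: -37817/68308 ≈ -0.55363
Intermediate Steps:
(11490 + M)/(44499 + 23809) = (11490 - 49307)/(44499 + 23809) = -37817/68308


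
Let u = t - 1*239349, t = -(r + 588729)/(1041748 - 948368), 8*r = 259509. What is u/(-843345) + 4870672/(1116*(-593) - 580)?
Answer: -4390099901094781/620982270367200 ≈ -7.0696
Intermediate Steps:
r = 259509/8 (r = (1/8)*259509 = 259509/8 ≈ 32439.)
t = -4969341/747040 (t = -(259509/8 + 588729)/(1041748 - 948368) = -4969341/(8*93380) = -1*4969341/747040 = -4969341/747040 ≈ -6.6520)
u = -178808246301/747040 (u = -4969341/747040 - 1*239349 = -4969341/747040 - 239349 = -178808246301/747040 ≈ -2.3936e+5)
u/(-843345) + 4870672/(1116*(-593) - 580) = -178808246301/747040/(-843345) + 4870672/(1116*(-593) - 580) = -178808246301/747040*(-1/843345) + 4870672/(-661788 - 580) = 59602748767/210004149600 + 4870672/(-662368) = 59602748767/210004149600 + 4870672*(-1/662368) = 59602748767/210004149600 - 304417/41398 = -4390099901094781/620982270367200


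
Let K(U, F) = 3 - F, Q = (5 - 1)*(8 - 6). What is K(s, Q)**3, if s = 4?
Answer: -125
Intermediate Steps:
Q = 8 (Q = 4*2 = 8)
K(s, Q)**3 = (3 - 1*8)**3 = (3 - 8)**3 = (-5)**3 = -125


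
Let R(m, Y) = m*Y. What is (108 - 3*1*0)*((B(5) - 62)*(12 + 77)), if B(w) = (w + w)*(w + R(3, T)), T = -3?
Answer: -980424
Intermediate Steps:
R(m, Y) = Y*m
B(w) = 2*w*(-9 + w) (B(w) = (w + w)*(w - 3*3) = (2*w)*(w - 9) = (2*w)*(-9 + w) = 2*w*(-9 + w))
(108 - 3*1*0)*((B(5) - 62)*(12 + 77)) = (108 - 3*1*0)*((2*5*(-9 + 5) - 62)*(12 + 77)) = (108 - 3*0)*((2*5*(-4) - 62)*89) = (108 + 0)*((-40 - 62)*89) = 108*(-102*89) = 108*(-9078) = -980424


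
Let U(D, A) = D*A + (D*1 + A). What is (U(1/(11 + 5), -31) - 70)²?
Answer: 677329/64 ≈ 10583.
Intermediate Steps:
U(D, A) = A + D + A*D (U(D, A) = A*D + (D + A) = A*D + (A + D) = A + D + A*D)
(U(1/(11 + 5), -31) - 70)² = ((-31 + 1/(11 + 5) - 31/(11 + 5)) - 70)² = ((-31 + 1/16 - 31/16) - 70)² = (-263/8 - 70)² = (-823/8)² = 677329/64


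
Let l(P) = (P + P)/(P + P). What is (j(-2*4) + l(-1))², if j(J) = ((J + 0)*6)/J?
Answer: 49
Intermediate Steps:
l(P) = 1 (l(P) = (2*P)/((2*P)) = (2*P)*(1/(2*P)) = 1)
j(J) = 6 (j(J) = (J*6)/J = (6*J)/J = 6)
(j(-2*4) + l(-1))² = (6 + 1)² = 7² = 49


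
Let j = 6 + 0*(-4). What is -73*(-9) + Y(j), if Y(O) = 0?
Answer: 657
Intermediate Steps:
j = 6 (j = 6 + 0 = 6)
-73*(-9) + Y(j) = -73*(-9) + 0 = 657 + 0 = 657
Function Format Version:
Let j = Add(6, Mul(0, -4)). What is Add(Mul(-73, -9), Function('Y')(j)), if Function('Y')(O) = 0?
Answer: 657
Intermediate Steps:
j = 6 (j = Add(6, 0) = 6)
Add(Mul(-73, -9), Function('Y')(j)) = Add(Mul(-73, -9), 0) = Add(657, 0) = 657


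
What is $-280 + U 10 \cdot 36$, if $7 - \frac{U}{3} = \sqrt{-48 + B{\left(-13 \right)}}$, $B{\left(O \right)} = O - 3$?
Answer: $7280 - 8640 i \approx 7280.0 - 8640.0 i$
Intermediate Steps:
$B{\left(O \right)} = -3 + O$
$U = 21 - 24 i$ ($U = 21 - 3 \sqrt{-48 - 16} = 21 - 3 \sqrt{-64} = 21 - 3 \cdot 8 i = 21 - 24 i \approx 21.0 - 24.0 i$)
$-280 + U 10 \cdot 36 = -280 + \left(21 - 24 i\right) 10 \cdot 36 = -280 + \left(21 - 24 i\right) 360 = -280 + \left(7560 - 8640 i\right) = 7280 - 8640 i$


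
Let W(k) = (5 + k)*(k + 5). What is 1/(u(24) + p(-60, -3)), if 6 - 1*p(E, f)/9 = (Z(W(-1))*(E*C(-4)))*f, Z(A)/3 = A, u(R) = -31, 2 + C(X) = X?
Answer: 1/466583 ≈ 2.1432e-6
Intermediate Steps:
C(X) = -2 + X
W(k) = (5 + k)**2 (W(k) = (5 + k)*(5 + k) = (5 + k)**2)
Z(A) = 3*A
p(E, f) = 54 + 2592*E*f (p(E, f) = 54 - 9*(3*(5 - 1)**2)*(E*(-2 - 4))*f = 54 - 9*(3*4**2)*(E*(-6))*f = 54 - 9*(3*16)*(-6*E)*f = 54 - 9*48*(-6*E)*f = 54 - 9*(-288*E)*f = 54 - (-2592)*E*f = 54 + 2592*E*f)
1/(u(24) + p(-60, -3)) = 1/(-31 + (54 + 2592*(-60)*(-3))) = 1/(-31 + (54 + 466560)) = 1/(-31 + 466614) = 1/466583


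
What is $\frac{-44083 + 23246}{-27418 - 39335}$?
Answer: $\frac{20837}{66753} \approx 0.31215$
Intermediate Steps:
$\frac{-44083 + 23246}{-27418 - 39335} = - \frac{20837}{-66753} = \left(-20837\right) \left(- \frac{1}{66753}\right) = \frac{20837}{66753}$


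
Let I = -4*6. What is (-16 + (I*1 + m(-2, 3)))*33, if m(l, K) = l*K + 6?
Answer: -1320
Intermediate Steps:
m(l, K) = 6 + K*l (m(l, K) = K*l + 6 = 6 + K*l)
I = -24
(-16 + (I*1 + m(-2, 3)))*33 = (-16 + (-24*1 + (6 + 3*(-2))))*33 = (-16 + (-24 + (6 - 6)))*33 = (-16 + (-24 + 0))*33 = (-16 - 24)*33 = -40*33 = -1320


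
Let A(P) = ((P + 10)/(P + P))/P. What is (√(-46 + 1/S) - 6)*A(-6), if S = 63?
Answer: -⅓ + I*√20279/378 ≈ -0.33333 + 0.37673*I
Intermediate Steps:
A(P) = (10 + P)/(2*P²) (A(P) = ((10 + P)/((2*P)))/P = ((10 + P)*(1/(2*P)))/P = ((10 + P)/(2*P))/P = (10 + P)/(2*P²))
(√(-46 + 1/S) - 6)*A(-6) = (√(-46 + 1/63) - 6)*((½)*(10 - 6)/(-6)²) = (√(-46 + 1/63) - 6)*((½)*(1/36)*4) = (√(-2897/63) - 6)*(1/18) = (I*√20279/21 - 6)*(1/18) = (-6 + I*√20279/21)*(1/18) = -⅓ + I*√20279/378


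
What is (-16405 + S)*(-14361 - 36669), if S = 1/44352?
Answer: 294675796395/352 ≈ 8.3715e+8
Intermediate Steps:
S = 1/44352 ≈ 2.2547e-5
(-16405 + S)*(-14361 - 36669) = (-16405 + 1/44352)*(-14361 - 36669) = -727594559/44352*(-51030) = 294675796395/352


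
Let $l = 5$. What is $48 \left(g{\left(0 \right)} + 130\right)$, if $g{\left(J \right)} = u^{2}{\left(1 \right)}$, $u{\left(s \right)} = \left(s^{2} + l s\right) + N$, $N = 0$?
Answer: $7968$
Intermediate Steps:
$u{\left(s \right)} = s^{2} + 5 s$ ($u{\left(s \right)} = \left(s^{2} + 5 s\right) + 0 = s^{2} + 5 s$)
$g{\left(J \right)} = 36$ ($g{\left(J \right)} = \left(1 \left(5 + 1\right)\right)^{2} = \left(1 \cdot 6\right)^{2} = 6^{2} = 36$)
$48 \left(g{\left(0 \right)} + 130\right) = 48 \left(36 + 130\right) = 48 \cdot 166 = 7968$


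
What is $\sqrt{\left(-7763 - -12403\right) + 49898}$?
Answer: $\sqrt{54538} \approx 233.53$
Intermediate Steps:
$\sqrt{\left(-7763 - -12403\right) + 49898} = \sqrt{\left(-7763 + 12403\right) + 49898} = \sqrt{4640 + 49898} = \sqrt{54538}$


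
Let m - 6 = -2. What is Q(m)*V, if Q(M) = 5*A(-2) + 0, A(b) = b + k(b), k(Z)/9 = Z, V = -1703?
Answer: 170300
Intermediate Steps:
m = 4 (m = 6 - 2 = 4)
k(Z) = 9*Z
A(b) = 10*b (A(b) = b + 9*b = 10*b)
Q(M) = -100 (Q(M) = 5*(10*(-2)) + 0 = 5*(-20) + 0 = -100 + 0 = -100)
Q(m)*V = -100*(-1703) = 170300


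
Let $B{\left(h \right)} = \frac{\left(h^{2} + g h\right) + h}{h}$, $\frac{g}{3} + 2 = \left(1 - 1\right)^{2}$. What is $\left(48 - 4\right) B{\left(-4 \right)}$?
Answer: $-396$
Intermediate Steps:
$g = -6$ ($g = -6 + 3 \left(1 - 1\right)^{2} = -6 + 3 \cdot 0^{2} = -6 + 3 \cdot 0 = -6 + 0 = -6$)
$B{\left(h \right)} = \frac{h^{2} - 5 h}{h}$ ($B{\left(h \right)} = \frac{\left(h^{2} - 6 h\right) + h}{h} = \frac{h^{2} - 5 h}{h}$)
$\left(48 - 4\right) B{\left(-4 \right)} = \left(48 - 4\right) \left(-5 - 4\right) = 44 \left(-9\right) = -396$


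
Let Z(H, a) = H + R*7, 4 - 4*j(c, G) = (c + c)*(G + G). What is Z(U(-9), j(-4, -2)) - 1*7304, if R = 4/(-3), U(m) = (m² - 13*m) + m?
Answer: -21373/3 ≈ -7124.3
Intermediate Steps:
U(m) = m² - 12*m
R = -4/3 (R = 4*(-⅓) = -4/3 ≈ -1.3333)
j(c, G) = 1 - G*c (j(c, G) = 1 - (c + c)*(G + G)/4 = 1 - 2*c*2*G/4 = 1 - G*c)
Z(H, a) = -28/3 + H (Z(H, a) = H - 4/3*7 = H - 28/3 = -28/3 + H)
Z(U(-9), j(-4, -2)) - 1*7304 = (-28/3 - 9*(-12 - 9)) - 1*7304 = (-28/3 - 9*(-21)) - 7304 = (-28/3 + 189) - 7304 = 539/3 - 7304 = -21373/3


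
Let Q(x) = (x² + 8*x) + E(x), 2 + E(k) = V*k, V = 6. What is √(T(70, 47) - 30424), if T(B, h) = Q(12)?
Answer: 3*I*√3346 ≈ 173.53*I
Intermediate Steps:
E(k) = -2 + 6*k
Q(x) = -2 + x² + 14*x (Q(x) = (x² + 8*x) + (-2 + 6*x) = -2 + x² + 14*x)
T(B, h) = 310 (T(B, h) = -2 + 12² + 14*12 = -2 + 144 + 168 = 310)
√(T(70, 47) - 30424) = √(310 - 30424) = √(-30114) = 3*I*√3346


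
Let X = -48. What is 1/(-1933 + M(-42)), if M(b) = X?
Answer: -1/1981 ≈ -0.00050480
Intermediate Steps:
M(b) = -48
1/(-1933 + M(-42)) = 1/(-1933 - 48) = 1/(-1981) = -1/1981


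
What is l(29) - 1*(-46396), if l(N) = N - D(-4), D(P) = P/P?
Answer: 46424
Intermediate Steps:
D(P) = 1
l(N) = -1 + N (l(N) = N - 1*1 = N - 1 = -1 + N)
l(29) - 1*(-46396) = (-1 + 29) - 1*(-46396) = 28 + 46396 = 46424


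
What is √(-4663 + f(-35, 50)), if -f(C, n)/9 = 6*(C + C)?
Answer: I*√883 ≈ 29.715*I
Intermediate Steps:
f(C, n) = -108*C (f(C, n) = -54*(C + C) = -54*2*C = -108*C)
√(-4663 + f(-35, 50)) = √(-4663 - 108*(-35)) = √(-4663 + 3780) = √(-883) = I*√883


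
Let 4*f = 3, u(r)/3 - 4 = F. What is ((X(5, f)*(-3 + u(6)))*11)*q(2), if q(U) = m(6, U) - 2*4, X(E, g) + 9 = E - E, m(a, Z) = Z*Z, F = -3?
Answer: 0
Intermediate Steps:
u(r) = 3 (u(r) = 12 + 3*(-3) = 12 - 9 = 3)
m(a, Z) = Z**2
f = 3/4 (f = (1/4)*3 = 3/4 ≈ 0.75000)
X(E, g) = -9 (X(E, g) = -9 + (E - E) = -9 + 0 = -9)
q(U) = -8 + U**2 (q(U) = U**2 - 2*4 = U**2 - 8 = -8 + U**2)
((X(5, f)*(-3 + u(6)))*11)*q(2) = (-9*(-3 + 3)*11)*(-8 + 2**2) = (-9*0*11)*(-8 + 4) = (0*11)*(-4) = 0*(-4) = 0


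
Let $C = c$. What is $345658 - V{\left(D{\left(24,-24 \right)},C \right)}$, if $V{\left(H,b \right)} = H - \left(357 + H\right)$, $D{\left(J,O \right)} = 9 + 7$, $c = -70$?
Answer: $346015$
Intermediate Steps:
$D{\left(J,O \right)} = 16$
$C = -70$
$V{\left(H,b \right)} = -357$
$345658 - V{\left(D{\left(24,-24 \right)},C \right)} = 345658 - -357 = 345658 + 357 = 346015$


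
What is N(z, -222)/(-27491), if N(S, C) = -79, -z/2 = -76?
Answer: 79/27491 ≈ 0.0028737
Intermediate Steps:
z = 152 (z = -2*(-76) = 152)
N(z, -222)/(-27491) = -79/(-27491) = -79*(-1/27491) = 79/27491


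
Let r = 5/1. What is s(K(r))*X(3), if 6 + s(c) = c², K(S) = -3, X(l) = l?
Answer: 9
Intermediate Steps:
r = 5 (r = 5*1 = 5)
s(c) = -6 + c²
s(K(r))*X(3) = (-6 + (-3)²)*3 = (-6 + 9)*3 = 3*3 = 9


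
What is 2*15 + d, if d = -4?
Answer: 26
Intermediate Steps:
2*15 + d = 2*15 - 4 = 30 - 4 = 26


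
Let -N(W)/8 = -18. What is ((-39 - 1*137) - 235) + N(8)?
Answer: -267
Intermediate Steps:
N(W) = 144 (N(W) = -8*(-18) = 144)
((-39 - 1*137) - 235) + N(8) = ((-39 - 1*137) - 235) + 144 = ((-39 - 137) - 235) + 144 = (-176 - 235) + 144 = -411 + 144 = -267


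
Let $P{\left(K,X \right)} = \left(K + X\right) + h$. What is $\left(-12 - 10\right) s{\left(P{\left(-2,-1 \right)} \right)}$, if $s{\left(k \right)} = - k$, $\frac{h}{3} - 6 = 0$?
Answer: $330$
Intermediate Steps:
$h = 18$ ($h = 18 + 3 \cdot 0 = 18 + 0 = 18$)
$P{\left(K,X \right)} = 18 + K + X$ ($P{\left(K,X \right)} = \left(K + X\right) + 18 = 18 + K + X$)
$\left(-12 - 10\right) s{\left(P{\left(-2,-1 \right)} \right)} = \left(-12 - 10\right) \left(- (18 - 2 - 1)\right) = - 22 \left(\left(-1\right) 15\right) = \left(-22\right) \left(-15\right) = 330$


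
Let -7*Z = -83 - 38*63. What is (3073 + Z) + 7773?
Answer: 78399/7 ≈ 11200.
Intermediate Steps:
Z = 2477/7 (Z = -(-83 - 38*63)/7 = -(-83 - 2394)/7 = -1/7*(-2477) = 2477/7 ≈ 353.86)
(3073 + Z) + 7773 = (3073 + 2477/7) + 7773 = 23988/7 + 7773 = 78399/7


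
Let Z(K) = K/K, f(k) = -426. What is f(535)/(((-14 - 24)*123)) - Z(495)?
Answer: -708/779 ≈ -0.90886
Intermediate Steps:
Z(K) = 1
f(535)/(((-14 - 24)*123)) - Z(495) = -426*1/(123*(-14 - 24)) - 1*1 = -426/((-38*123)) - 1 = -426/(-4674) - 1 = -426*(-1/4674) - 1 = 71/779 - 1 = -708/779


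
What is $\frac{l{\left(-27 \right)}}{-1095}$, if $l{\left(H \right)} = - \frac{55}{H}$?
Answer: $- \frac{11}{5913} \approx -0.0018603$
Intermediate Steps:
$\frac{l{\left(-27 \right)}}{-1095} = \frac{\left(-55\right) \frac{1}{-27}}{-1095} = \left(-55\right) \left(- \frac{1}{27}\right) \left(- \frac{1}{1095}\right) = \frac{55}{27} \left(- \frac{1}{1095}\right) = - \frac{11}{5913}$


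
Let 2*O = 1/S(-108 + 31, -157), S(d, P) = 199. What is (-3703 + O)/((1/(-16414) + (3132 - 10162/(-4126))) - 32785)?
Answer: 24952849708513/199801755094925 ≈ 0.12489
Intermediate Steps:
O = 1/398 (O = (½)/199 = (½)*(1/199) = 1/398 ≈ 0.0025126)
(-3703 + O)/((1/(-16414) + (3132 - 10162/(-4126))) - 32785) = (-3703 + 1/398)/((1/(-16414) + (3132 - 10162/(-4126))) - 32785) = -1473793/(398*((-1/16414 + (3132 - 10162*(-1/4126))) - 32785)) = -1473793/(398*((-1/16414 + (3132 + 5081/2063)) - 32785)) = -1473793/(398*((-1/16414 + 6466397/2063) - 32785)) = -1473793/(398*(106139438295/33862082 - 32785)) = -1473793/(398*(-1004028920075/33862082)) = -1473793/398*(-33862082/1004028920075) = 24952849708513/199801755094925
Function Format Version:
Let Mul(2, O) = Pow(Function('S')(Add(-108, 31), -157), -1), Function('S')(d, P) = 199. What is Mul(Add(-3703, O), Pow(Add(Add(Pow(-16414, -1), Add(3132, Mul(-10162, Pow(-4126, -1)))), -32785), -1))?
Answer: Rational(24952849708513, 199801755094925) ≈ 0.12489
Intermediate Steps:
O = Rational(1, 398) (O = Mul(Rational(1, 2), Pow(199, -1)) = Mul(Rational(1, 2), Rational(1, 199)) = Rational(1, 398) ≈ 0.0025126)
Mul(Add(-3703, O), Pow(Add(Add(Pow(-16414, -1), Add(3132, Mul(-10162, Pow(-4126, -1)))), -32785), -1)) = Mul(Add(-3703, Rational(1, 398)), Pow(Add(Add(Pow(-16414, -1), Add(3132, Mul(-10162, Pow(-4126, -1)))), -32785), -1)) = Mul(Rational(-1473793, 398), Pow(Add(Add(Rational(-1, 16414), Add(3132, Mul(-10162, Rational(-1, 4126)))), -32785), -1)) = Mul(Rational(-1473793, 398), Pow(Add(Add(Rational(-1, 16414), Add(3132, Rational(5081, 2063))), -32785), -1)) = Mul(Rational(-1473793, 398), Pow(Add(Add(Rational(-1, 16414), Rational(6466397, 2063)), -32785), -1)) = Mul(Rational(-1473793, 398), Pow(Add(Rational(106139438295, 33862082), -32785), -1)) = Mul(Rational(-1473793, 398), Pow(Rational(-1004028920075, 33862082), -1)) = Mul(Rational(-1473793, 398), Rational(-33862082, 1004028920075)) = Rational(24952849708513, 199801755094925)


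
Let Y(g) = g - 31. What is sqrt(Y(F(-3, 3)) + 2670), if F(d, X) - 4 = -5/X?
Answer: 2*sqrt(5943)/3 ≈ 51.394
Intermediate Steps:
F(d, X) = 4 - 5/X
Y(g) = -31 + g
sqrt(Y(F(-3, 3)) + 2670) = sqrt((-31 + (4 - 5/3)) + 2670) = sqrt((-31 + 7/3) + 2670) = sqrt(-86/3 + 2670) = sqrt(7924/3) = 2*sqrt(5943)/3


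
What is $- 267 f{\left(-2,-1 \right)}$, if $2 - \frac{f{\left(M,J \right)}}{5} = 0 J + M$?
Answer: $-5340$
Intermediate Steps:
$f{\left(M,J \right)} = 10 - 5 M$ ($f{\left(M,J \right)} = 10 - 5 \left(0 J + M\right) = 10 - 5 \left(0 + M\right) = 10 - 5 M$)
$- 267 f{\left(-2,-1 \right)} = - 267 \left(10 - -10\right) = - 267 \left(10 + 10\right) = \left(-267\right) 20 = -5340$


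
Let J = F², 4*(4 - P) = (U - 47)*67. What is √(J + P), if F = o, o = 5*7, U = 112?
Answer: √561/2 ≈ 11.843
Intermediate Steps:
o = 35
F = 35
P = -4339/4 (P = 4 - (112 - 47)*67/4 = 4 - 65*67/4 = 4 - ¼*4355 = 4 - 4355/4 = -4339/4 ≈ -1084.8)
J = 1225 (J = 35² = 1225)
√(J + P) = √(1225 - 4339/4) = √(561/4) = √561/2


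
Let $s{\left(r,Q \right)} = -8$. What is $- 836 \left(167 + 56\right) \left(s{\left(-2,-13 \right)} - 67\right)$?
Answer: $13982100$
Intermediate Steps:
$- 836 \left(167 + 56\right) \left(s{\left(-2,-13 \right)} - 67\right) = - 836 \left(167 + 56\right) \left(-8 - 67\right) = - 836 \cdot 223 \left(-75\right) = \left(-836\right) \left(-16725\right) = 13982100$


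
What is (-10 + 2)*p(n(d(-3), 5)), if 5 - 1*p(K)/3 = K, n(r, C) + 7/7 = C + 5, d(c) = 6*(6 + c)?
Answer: 96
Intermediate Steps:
d(c) = 36 + 6*c
n(r, C) = 4 + C (n(r, C) = -1 + (C + 5) = -1 + (5 + C) = 4 + C)
p(K) = 15 - 3*K
(-10 + 2)*p(n(d(-3), 5)) = (-10 + 2)*(15 - 3*(4 + 5)) = -8*(15 - 3*9) = -8*(15 - 27) = -8*(-12) = 96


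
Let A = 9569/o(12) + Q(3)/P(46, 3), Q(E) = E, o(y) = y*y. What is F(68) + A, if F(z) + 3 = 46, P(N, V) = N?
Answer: 362719/3312 ≈ 109.52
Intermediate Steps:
F(z) = 43 (F(z) = -3 + 46 = 43)
o(y) = y²
A = 220303/3312 (A = 9569/(12²) + 3/46 = 9569/144 + 3*(1/46) = 9569*(1/144) + 3/46 = 9569/144 + 3/46 = 220303/3312 ≈ 66.517)
F(68) + A = 43 + 220303/3312 = 362719/3312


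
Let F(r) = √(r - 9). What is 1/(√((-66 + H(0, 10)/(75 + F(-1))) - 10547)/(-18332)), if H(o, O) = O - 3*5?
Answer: -18332/√(-(795980 + 10613*I*√10)/(75 + I*√10)) ≈ -2.3523e-5 + 177.95*I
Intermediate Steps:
F(r) = √(-9 + r)
H(o, O) = -15 + O (H(o, O) = O - 15 = -15 + O)
1/(√((-66 + H(0, 10)/(75 + F(-1))) - 10547)/(-18332)) = 1/(√((-66 + (-15 + 10)/(75 + √(-9 - 1))) - 10547)/(-18332)) = 1/(√((-66 - 5/(75 + √(-10))) - 10547)*(-1/18332)) = 1/(√((-66 - 5/(75 + I*√10)) - 10547)*(-1/18332)) = 1/(√(-10613 - 5/(75 + I*√10))*(-1/18332)) = 1/(-√(-10613 - 5/(75 + I*√10))/18332) = -18332/√(-10613 - 5/(75 + I*√10))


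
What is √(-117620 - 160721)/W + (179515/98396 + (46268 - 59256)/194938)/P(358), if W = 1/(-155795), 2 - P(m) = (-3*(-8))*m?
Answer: -16858163911/82382908029160 - 155795*I*√278341 ≈ -0.00020463 - 8.2194e+7*I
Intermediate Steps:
P(m) = 2 - 24*m (P(m) = 2 - (-3*(-8))*m = 2 - 24*m)
W = -1/155795 ≈ -6.4187e-6
√(-117620 - 160721)/W + (179515/98396 + (46268 - 59256)/194938)/P(358) = √(-117620 - 160721)/(-1/155795) + (179515/98396 + (46268 - 59256)/194938)/(2 - 24*358) = √(-278341)*(-155795) + (179515*(1/98396) - 12988*1/194938)/(2 - 8592) = (I*√278341)*(-155795) + (179515/98396 - 6494/97469)/(-8590) = -155795*I*√278341 + (16858163911/9590559724)*(-1/8590) = -155795*I*√278341 - 16858163911/82382908029160 = -16858163911/82382908029160 - 155795*I*√278341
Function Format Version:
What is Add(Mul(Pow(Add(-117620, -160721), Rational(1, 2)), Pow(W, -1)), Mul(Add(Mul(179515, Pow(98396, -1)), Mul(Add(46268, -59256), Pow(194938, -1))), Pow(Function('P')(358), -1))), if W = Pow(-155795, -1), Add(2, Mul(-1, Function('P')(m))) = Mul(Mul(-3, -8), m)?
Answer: Add(Rational(-16858163911, 82382908029160), Mul(-155795, I, Pow(278341, Rational(1, 2)))) ≈ Add(-0.00020463, Mul(-8.2194e+7, I))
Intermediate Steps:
Function('P')(m) = Add(2, Mul(-24, m)) (Function('P')(m) = Add(2, Mul(-1, Mul(Mul(-3, -8), m))) = Add(2, Mul(-1, Mul(24, m))) = Add(2, Mul(-24, m)))
W = Rational(-1, 155795) ≈ -6.4187e-6
Add(Mul(Pow(Add(-117620, -160721), Rational(1, 2)), Pow(W, -1)), Mul(Add(Mul(179515, Pow(98396, -1)), Mul(Add(46268, -59256), Pow(194938, -1))), Pow(Function('P')(358), -1))) = Add(Mul(Pow(Add(-117620, -160721), Rational(1, 2)), Pow(Rational(-1, 155795), -1)), Mul(Add(Mul(179515, Pow(98396, -1)), Mul(Add(46268, -59256), Pow(194938, -1))), Pow(Add(2, Mul(-24, 358)), -1))) = Add(Mul(Pow(-278341, Rational(1, 2)), -155795), Mul(Add(Mul(179515, Rational(1, 98396)), Mul(-12988, Rational(1, 194938))), Pow(Add(2, -8592), -1))) = Add(Mul(Mul(I, Pow(278341, Rational(1, 2))), -155795), Mul(Add(Rational(179515, 98396), Rational(-6494, 97469)), Pow(-8590, -1))) = Add(Mul(-155795, I, Pow(278341, Rational(1, 2))), Mul(Rational(16858163911, 9590559724), Rational(-1, 8590))) = Add(Mul(-155795, I, Pow(278341, Rational(1, 2))), Rational(-16858163911, 82382908029160)) = Add(Rational(-16858163911, 82382908029160), Mul(-155795, I, Pow(278341, Rational(1, 2))))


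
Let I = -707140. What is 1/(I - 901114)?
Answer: -1/1608254 ≈ -6.2179e-7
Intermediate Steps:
1/(I - 901114) = 1/(-707140 - 901114) = 1/(-1608254) = -1/1608254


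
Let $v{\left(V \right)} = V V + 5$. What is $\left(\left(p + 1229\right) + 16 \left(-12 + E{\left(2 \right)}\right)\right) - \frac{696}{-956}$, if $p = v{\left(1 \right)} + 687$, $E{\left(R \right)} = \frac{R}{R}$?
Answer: $\frac{417468}{239} \approx 1746.7$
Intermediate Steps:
$v{\left(V \right)} = 5 + V^{2}$ ($v{\left(V \right)} = V^{2} + 5 = 5 + V^{2}$)
$E{\left(R \right)} = 1$
$p = 693$ ($p = \left(5 + 1^{2}\right) + 687 = \left(5 + 1\right) + 687 = 6 + 687 = 693$)
$\left(\left(p + 1229\right) + 16 \left(-12 + E{\left(2 \right)}\right)\right) - \frac{696}{-956} = \left(\left(693 + 1229\right) + 16 \left(-12 + 1\right)\right) - \frac{696}{-956} = \left(1922 + 16 \left(-11\right)\right) - - \frac{174}{239} = \left(1922 - 176\right) + \frac{174}{239} = 1746 + \frac{174}{239} = \frac{417468}{239}$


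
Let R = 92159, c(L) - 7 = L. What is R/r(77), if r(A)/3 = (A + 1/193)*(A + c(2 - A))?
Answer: 17786687/401274 ≈ 44.326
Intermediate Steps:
c(L) = 7 + L
r(A) = 27/193 + 27*A (r(A) = 3*((A + 1/193)*(A + (7 + (2 - A)))) = 3*((A + 1/193)*(A + (9 - A))) = 3*((1/193 + A)*9) = 3*(9/193 + 9*A) = 27/193 + 27*A)
R/r(77) = 92159/(27/193 + 27*77) = 92159/(27/193 + 2079) = 92159/(401274/193) = 92159*(193/401274) = 17786687/401274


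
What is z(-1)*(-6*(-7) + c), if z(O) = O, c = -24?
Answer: -18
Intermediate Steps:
z(-1)*(-6*(-7) + c) = -(-6*(-7) - 24) = -(42 - 24) = -1*18 = -18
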